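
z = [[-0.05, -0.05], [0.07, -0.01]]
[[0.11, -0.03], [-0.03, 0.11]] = z @ [[-0.67, 1.39], [-1.57, -0.81]]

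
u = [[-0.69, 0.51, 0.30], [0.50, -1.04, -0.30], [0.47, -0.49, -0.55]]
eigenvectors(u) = [[0.52, -0.62, -0.45], [-0.68, -0.10, -0.63], [-0.52, -0.78, 0.63]]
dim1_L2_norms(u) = [0.91, 1.19, 0.87]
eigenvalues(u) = [-1.65, -0.24, -0.39]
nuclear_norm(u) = 2.30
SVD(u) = [[-0.52, -0.44, 0.73], [0.69, -0.72, 0.06], [0.50, 0.54, 0.68]] @ diag([1.675036885240094, 0.3889547335401056, 0.23294988375595008]) @ [[0.56,-0.73,-0.38], [0.51,0.67,-0.55], [-0.66,-0.11,-0.75]]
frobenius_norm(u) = 1.74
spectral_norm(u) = 1.68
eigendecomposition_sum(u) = [[-0.49, 0.65, 0.31], [0.64, -0.85, -0.4], [0.49, -0.66, -0.31]] + [[-0.11, -0.01, -0.09], [-0.02, -0.00, -0.01], [-0.14, -0.02, -0.12]] + [[-0.09,  -0.13,  0.08], [-0.12,  -0.19,  0.12], [0.12,  0.18,  -0.12]]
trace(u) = -2.28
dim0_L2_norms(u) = [0.97, 1.26, 0.69]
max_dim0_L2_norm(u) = 1.26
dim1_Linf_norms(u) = [0.69, 1.04, 0.55]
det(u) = -0.15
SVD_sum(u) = [[-0.49,0.64,0.33],  [0.65,-0.85,-0.44],  [0.47,-0.61,-0.32]] + [[-0.09, -0.11, 0.09], [-0.14, -0.19, 0.15], [0.11, 0.14, -0.11]] + [[-0.11,  -0.02,  -0.13],[-0.01,  -0.00,  -0.01],[-0.10,  -0.02,  -0.12]]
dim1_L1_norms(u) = [1.5, 1.84, 1.51]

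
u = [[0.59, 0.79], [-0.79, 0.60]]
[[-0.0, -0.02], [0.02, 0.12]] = u@[[-0.02, -0.11],[0.01, 0.06]]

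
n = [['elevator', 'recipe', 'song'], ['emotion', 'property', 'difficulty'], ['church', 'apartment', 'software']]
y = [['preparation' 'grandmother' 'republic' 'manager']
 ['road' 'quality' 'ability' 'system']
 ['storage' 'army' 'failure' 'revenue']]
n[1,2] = 'difficulty'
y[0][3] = 'manager'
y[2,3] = 'revenue'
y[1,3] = 'system'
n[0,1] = 'recipe'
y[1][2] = 'ability'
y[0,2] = 'republic'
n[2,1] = 'apartment'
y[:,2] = ['republic', 'ability', 'failure']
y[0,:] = ['preparation', 'grandmother', 'republic', 'manager']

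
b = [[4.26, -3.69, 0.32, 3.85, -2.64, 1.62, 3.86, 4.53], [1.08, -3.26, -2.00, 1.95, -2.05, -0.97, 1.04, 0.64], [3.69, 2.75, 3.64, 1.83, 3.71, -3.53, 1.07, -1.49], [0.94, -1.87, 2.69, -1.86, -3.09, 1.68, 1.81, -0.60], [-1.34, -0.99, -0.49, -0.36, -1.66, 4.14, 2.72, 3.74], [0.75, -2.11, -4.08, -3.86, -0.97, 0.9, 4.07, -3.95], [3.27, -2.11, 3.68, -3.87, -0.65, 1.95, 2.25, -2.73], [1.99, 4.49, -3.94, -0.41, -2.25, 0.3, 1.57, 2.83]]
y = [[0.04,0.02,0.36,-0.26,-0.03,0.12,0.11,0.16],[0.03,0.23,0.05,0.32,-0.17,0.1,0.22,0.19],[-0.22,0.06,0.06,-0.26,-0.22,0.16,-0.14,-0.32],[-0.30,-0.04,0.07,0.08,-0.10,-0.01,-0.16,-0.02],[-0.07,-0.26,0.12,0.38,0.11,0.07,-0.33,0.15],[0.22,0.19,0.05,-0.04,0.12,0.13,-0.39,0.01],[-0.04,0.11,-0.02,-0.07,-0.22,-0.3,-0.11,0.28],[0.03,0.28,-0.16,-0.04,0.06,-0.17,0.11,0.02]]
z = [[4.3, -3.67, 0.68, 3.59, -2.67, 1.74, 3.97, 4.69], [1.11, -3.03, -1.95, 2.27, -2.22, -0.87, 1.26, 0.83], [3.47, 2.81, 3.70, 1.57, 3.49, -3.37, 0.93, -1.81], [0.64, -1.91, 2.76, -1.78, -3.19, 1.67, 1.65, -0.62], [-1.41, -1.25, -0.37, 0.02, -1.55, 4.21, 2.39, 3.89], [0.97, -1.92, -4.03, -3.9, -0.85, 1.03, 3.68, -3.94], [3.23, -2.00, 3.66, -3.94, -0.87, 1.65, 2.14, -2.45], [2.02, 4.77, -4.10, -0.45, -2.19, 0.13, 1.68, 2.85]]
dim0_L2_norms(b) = [7.13, 8.08, 8.4, 7.46, 6.61, 6.38, 7.2, 8.28]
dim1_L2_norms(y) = [0.5, 0.53, 0.56, 0.37, 0.62, 0.52, 0.5, 0.39]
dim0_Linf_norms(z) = [4.3, 4.77, 4.1, 3.94, 3.49, 4.21, 3.97, 4.69]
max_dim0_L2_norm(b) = 8.4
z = b + y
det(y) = -0.00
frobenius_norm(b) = 21.15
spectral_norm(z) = 12.19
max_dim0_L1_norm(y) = 1.57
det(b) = 81323.79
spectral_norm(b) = 12.15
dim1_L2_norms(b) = [9.58, 5.12, 8.21, 5.58, 6.67, 8.4, 7.77, 7.45]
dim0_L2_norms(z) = [7.04, 8.14, 8.49, 7.39, 6.56, 6.28, 6.9, 8.43]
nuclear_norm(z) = 50.19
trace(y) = 0.56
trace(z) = 7.66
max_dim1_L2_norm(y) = 0.62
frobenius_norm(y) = 1.43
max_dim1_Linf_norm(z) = 4.77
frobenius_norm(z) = 21.07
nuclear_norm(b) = 50.50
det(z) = 52139.80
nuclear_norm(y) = 3.59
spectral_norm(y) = 0.73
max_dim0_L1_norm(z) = 21.36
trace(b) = 7.10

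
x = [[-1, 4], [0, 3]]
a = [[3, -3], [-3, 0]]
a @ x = [[-3, 3], [3, -12]]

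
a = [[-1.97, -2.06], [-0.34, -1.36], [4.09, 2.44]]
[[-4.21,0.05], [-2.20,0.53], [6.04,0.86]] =a @ [[0.60, 0.52], [1.47, -0.52]]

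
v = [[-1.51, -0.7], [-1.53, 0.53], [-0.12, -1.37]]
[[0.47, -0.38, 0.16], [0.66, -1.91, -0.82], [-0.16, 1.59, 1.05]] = v@[[-0.38, 0.82, 0.26], [0.15, -1.23, -0.79]]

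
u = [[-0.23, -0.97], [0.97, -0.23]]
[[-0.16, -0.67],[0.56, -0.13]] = u @ [[0.58, 0.03], [0.03, 0.68]]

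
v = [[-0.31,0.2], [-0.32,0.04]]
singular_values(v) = [0.48, 0.11]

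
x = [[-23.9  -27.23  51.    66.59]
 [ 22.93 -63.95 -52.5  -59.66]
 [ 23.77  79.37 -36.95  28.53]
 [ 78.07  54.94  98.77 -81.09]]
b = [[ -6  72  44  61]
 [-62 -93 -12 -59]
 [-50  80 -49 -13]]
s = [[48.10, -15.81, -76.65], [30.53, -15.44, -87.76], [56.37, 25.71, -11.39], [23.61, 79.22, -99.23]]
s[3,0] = 23.61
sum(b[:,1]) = 59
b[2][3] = -13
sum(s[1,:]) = -72.67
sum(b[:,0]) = -118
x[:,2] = [51.0, -52.5, -36.95, 98.77]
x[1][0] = 22.93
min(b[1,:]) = -93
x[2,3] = 28.53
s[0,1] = -15.81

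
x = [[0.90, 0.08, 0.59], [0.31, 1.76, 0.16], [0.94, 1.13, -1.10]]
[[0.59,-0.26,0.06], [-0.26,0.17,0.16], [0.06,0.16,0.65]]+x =[[1.49,-0.18,0.65], [0.05,1.93,0.32], [1.00,1.29,-0.45]]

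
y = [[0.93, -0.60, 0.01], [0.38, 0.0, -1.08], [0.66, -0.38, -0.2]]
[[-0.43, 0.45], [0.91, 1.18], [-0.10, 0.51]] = y @ [[0.38,-0.25], [1.29,-1.16], [-0.71,-1.18]]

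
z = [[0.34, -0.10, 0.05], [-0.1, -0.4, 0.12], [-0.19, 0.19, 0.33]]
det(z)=-0.058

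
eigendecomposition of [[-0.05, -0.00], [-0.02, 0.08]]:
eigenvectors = [[0.00, 0.99],[1.0, 0.15]]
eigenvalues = [0.08, -0.05]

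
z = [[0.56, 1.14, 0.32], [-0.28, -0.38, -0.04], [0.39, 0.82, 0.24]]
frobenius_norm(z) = 1.68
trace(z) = 0.42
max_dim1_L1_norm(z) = 2.02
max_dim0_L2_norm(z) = 1.45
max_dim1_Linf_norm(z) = 1.14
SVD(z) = [[-0.78, -0.15, -0.6], [0.28, -0.95, -0.11], [-0.56, -0.25, 0.79]] @ diag([1.6762263884425228, 0.11119777639715095, 0.0003862813319487539]) @ [[-0.44,-0.87,-0.24], [0.74,-0.19,-0.65], [0.52,-0.46,0.72]]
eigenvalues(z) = [0j, (0.21+0.12j), (0.21-0.12j)]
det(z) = 0.00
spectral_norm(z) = 1.68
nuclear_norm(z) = 1.79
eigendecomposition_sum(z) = [[-0.00+0.00j, -0.00+0.00j, 0.00+0.00j],[0.00-0.00j, -0j, (-0+0j)],[-0.00+0.00j, (-0+0j), 0.00+0.00j]] + [[(0.28-0.01j), (0.57-0.99j), (0.16-0.62j)], [-0.14+0.03j, (-0.19+0.56j), (-0.02+0.33j)], [(0.2-0j), 0.41-0.69j, 0.12-0.43j]] + [[0.28+0.01j, (0.57+0.99j), (0.16+0.62j)], [-0.14-0.03j, -0.19-0.56j, (-0.02-0.33j)], [0.20+0.00j, 0.41+0.69j, (0.12+0.43j)]]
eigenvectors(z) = [[(0.52+0j), (-0.76+0j), (-0.76-0j)], [(-0.46+0j), 0.38-0.07j, 0.38+0.07j], [0.72+0.00j, (-0.53-0.01j), (-0.53+0.01j)]]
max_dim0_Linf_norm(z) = 1.14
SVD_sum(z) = [[0.57, 1.14, 0.31], [-0.20, -0.40, -0.11], [0.41, 0.81, 0.22]] + [[-0.01, 0.00, 0.01], [-0.08, 0.02, 0.07], [-0.02, 0.01, 0.02]] + [[-0.00, 0.0, -0.00], [-0.0, 0.0, -0.00], [0.00, -0.0, 0.0]]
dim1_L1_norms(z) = [2.02, 0.7, 1.45]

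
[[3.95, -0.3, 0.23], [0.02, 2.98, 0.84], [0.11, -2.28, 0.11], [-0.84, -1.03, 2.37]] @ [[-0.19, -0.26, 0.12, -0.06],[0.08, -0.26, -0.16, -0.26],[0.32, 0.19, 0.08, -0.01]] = [[-0.7, -0.91, 0.54, -0.16], [0.50, -0.62, -0.41, -0.78], [-0.17, 0.59, 0.39, 0.59], [0.84, 0.94, 0.25, 0.29]]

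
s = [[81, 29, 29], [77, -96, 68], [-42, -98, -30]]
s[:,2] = [29, 68, -30]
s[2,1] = -98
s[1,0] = 77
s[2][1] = -98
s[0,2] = 29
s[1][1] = -96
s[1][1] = -96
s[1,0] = 77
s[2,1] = -98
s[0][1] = 29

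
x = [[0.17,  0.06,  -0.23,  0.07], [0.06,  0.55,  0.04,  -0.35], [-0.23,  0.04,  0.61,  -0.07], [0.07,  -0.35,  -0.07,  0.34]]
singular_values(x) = [0.84, 0.68, 0.14, 0.0]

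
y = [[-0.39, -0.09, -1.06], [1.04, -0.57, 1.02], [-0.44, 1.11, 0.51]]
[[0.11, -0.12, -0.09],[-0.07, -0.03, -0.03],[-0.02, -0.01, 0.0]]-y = [[0.50, -0.03, 0.97], [-1.11, 0.54, -1.05], [0.42, -1.12, -0.51]]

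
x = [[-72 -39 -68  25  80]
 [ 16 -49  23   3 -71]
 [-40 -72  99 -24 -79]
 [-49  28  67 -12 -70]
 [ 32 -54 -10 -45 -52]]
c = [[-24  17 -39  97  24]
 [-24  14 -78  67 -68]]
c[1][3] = 67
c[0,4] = 24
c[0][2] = -39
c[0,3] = 97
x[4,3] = -45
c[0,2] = -39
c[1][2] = -78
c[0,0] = -24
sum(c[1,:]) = -89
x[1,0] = 16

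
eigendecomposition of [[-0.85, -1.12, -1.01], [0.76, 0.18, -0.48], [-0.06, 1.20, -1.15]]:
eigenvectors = [[-0.69+0.00j, (-0.69-0j), (0.75+0j)], [(0.08+0.57j), 0.08-0.57j, -0.15+0.00j], [0.39+0.21j, 0.39-0.21j, (0.65+0j)]]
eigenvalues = [(-0.16+1.22j), (-0.16-1.22j), (-1.5+0j)]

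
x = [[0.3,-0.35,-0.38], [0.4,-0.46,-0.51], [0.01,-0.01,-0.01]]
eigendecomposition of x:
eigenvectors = [[0.62, 0.72, 0.75], [0.79, 0.69, -0.08], [0.01, -0.04, 0.66]]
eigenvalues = [-0.15, -0.02, 0.0]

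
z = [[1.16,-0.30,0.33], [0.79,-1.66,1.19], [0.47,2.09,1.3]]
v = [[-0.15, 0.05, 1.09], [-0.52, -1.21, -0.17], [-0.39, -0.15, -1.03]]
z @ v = [[-0.15, 0.37, 0.98], [0.28, 1.87, -0.08], [-1.66, -2.7, -1.18]]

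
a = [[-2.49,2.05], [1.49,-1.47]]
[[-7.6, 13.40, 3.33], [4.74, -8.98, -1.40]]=a@[[2.40, -2.13, -3.32], [-0.79, 3.95, -2.41]]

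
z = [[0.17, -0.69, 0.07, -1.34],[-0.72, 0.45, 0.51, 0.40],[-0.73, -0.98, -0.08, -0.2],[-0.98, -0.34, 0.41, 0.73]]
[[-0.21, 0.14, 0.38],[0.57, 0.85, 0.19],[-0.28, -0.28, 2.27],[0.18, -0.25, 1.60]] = z@ [[-0.28,-1.19,-1.50], [0.49,1.42,-1.15], [0.37,-0.48,-0.79], [-0.11,-1.01,0.08]]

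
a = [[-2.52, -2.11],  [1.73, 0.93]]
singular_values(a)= [3.81, 0.34]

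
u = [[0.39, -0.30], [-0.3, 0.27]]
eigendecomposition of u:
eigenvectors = [[0.77, 0.63], [-0.63, 0.77]]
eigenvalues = [0.64, 0.02]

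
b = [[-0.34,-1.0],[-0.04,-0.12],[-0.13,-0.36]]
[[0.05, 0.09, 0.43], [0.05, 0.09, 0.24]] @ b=[[-0.08, -0.22], [-0.05, -0.15]]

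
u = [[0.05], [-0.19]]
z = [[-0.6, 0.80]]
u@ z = [[-0.03, 0.04], [0.11, -0.15]]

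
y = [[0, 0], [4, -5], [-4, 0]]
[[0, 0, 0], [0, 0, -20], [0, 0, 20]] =y@[[0, 0, -5], [0, 0, 0]]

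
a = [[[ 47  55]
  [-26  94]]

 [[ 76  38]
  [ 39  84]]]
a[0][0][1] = 55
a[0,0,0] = 47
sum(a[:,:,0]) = 136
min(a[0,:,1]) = 55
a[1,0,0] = 76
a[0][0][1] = 55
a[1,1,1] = 84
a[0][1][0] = -26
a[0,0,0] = 47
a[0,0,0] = 47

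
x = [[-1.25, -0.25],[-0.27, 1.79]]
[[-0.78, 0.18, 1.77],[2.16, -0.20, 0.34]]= x@[[0.37, -0.12, -1.41], [1.26, -0.13, -0.02]]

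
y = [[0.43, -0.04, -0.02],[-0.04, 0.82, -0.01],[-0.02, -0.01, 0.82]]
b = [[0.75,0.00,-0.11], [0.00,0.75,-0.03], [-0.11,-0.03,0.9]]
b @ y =[[0.32,-0.03,-0.11], [-0.03,0.62,-0.03], [-0.06,-0.03,0.74]]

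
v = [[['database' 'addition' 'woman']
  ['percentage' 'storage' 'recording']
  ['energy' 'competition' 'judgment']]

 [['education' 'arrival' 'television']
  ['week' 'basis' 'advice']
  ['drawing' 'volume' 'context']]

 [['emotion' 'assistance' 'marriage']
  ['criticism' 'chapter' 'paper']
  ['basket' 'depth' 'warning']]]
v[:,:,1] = [['addition', 'storage', 'competition'], ['arrival', 'basis', 'volume'], ['assistance', 'chapter', 'depth']]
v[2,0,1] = 'assistance'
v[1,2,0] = 'drawing'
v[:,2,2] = ['judgment', 'context', 'warning']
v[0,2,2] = 'judgment'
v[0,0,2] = 'woman'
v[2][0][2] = 'marriage'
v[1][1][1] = 'basis'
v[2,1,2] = 'paper'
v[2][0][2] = 'marriage'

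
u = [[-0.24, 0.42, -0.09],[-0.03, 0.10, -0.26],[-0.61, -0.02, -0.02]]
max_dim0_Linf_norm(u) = 0.61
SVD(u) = [[-0.55, -0.72, -0.42], [-0.15, -0.41, 0.90], [-0.82, 0.56, 0.12]] @ diag([0.6858089660288845, 0.419377764119118, 0.21745885375592736]) @ [[0.93, -0.33, 0.15],[-0.37, -0.85, 0.38],[-0.00, -0.41, -0.91]]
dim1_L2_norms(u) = [0.49, 0.28, 0.61]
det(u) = 0.06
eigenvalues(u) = [(-0.28+0.28j), (-0.28-0.28j), (0.4+0j)]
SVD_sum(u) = [[-0.35,0.13,-0.06], [-0.09,0.03,-0.02], [-0.52,0.19,-0.09]] + [[0.11,0.26,-0.12], [0.06,0.15,-0.07], [-0.09,-0.2,0.09]] + [[0.00, 0.04, 0.08], [-0.00, -0.08, -0.18], [-0.00, -0.01, -0.02]]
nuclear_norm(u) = 1.32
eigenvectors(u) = [[(0.31-0.36j), (0.31+0.36j), (-0.46+0j)], [0.37+0.24j, 0.37-0.24j, (-0.55+0j)], [(0.76+0j), 0.76-0.00j, 0.69+0.00j]]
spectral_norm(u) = 0.69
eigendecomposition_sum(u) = [[(-0.16+0.05j), 0.14+0.05j, 0.01+0.08j], [(-0.07-0.15j), (-0.03+0.14j), (-0.07+0.02j)], [-0.24-0.14j, 0.09+0.23j, (-0.09+0.09j)]] + [[(-0.16-0.05j), 0.14-0.05j, (0.01-0.08j)], [(-0.07+0.15j), -0.03-0.14j, (-0.07-0.02j)], [(-0.24+0.14j), (0.09-0.23j), (-0.09-0.09j)]] + [[0.09+0.00j, 0.13-0.00j, (-0.1-0j)], [0.11+0.00j, 0.16-0.00j, (-0.12-0j)], [(-0.14-0j), -0.20+0.00j, 0.15+0.00j]]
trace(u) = -0.16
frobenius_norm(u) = 0.83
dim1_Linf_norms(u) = [0.42, 0.26, 0.61]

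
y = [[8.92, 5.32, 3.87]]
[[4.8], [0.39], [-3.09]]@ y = [[42.82, 25.54, 18.58], [3.48, 2.07, 1.51], [-27.56, -16.44, -11.96]]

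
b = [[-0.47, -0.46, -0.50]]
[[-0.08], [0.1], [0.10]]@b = [[0.04,  0.04,  0.04],  [-0.05,  -0.05,  -0.05],  [-0.05,  -0.05,  -0.05]]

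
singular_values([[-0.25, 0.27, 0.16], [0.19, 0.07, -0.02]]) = [0.41, 0.18]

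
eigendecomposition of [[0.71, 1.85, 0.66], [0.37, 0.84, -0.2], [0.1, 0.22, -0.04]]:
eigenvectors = [[-0.91, -0.92, 0.92], [-0.41, 0.38, -0.38], [-0.11, 0.11, 0.12]]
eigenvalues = [1.62, -0.12, 0.02]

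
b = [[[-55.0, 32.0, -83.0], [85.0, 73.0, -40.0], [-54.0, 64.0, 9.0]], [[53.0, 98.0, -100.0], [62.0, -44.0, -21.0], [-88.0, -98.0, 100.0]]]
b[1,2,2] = 100.0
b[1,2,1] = -98.0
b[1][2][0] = -88.0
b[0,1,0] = 85.0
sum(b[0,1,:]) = 118.0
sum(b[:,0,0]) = -2.0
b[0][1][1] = 73.0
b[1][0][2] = -100.0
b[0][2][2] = 9.0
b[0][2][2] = 9.0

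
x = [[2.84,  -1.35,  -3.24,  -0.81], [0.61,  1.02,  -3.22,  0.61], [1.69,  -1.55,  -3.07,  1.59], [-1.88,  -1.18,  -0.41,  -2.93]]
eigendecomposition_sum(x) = [[0.19+0.41j, -0.41+0.14j, -1.09-0.18j, (-0.04+1.03j)],[0.34+0.31j, -0.32+0.30j, -1.09+0.26j, 0.38+0.98j],[0.61+0.39j, -0.42+0.54j, -1.63+0.69j, 0.84+1.42j],[-0.50+0.59j, (-0.52-0.52j), -0.51-1.81j, -1.61+0.69j]] + [[(0.19-0.41j), -0.41-0.14j, -1.09+0.18j, (-0.04-1.03j)],  [0.34-0.31j, -0.32-0.30j, (-1.09-0.26j), (0.38-0.98j)],  [(0.61-0.39j), (-0.42-0.54j), -1.63-0.69j, 0.84-1.42j],  [(-0.5-0.59j), (-0.52+0.52j), -0.51+1.81j, -1.61-0.69j]] + [[2.47+0.00j, -0.54-0.00j, (-1.06-0j), (-0.73-0j)], [(-1.09-0j), 0.24+0.00j, 0.47+0.00j, (0.32+0j)], [0.85+0.00j, -0.19-0.00j, -0.37-0.00j, -0.25-0.00j], [(-0.68-0j), (0.15+0j), (0.29+0j), 0.20+0.00j]] + [[(-0-0j), (-0+0j), -0j, 0.00+0.00j], [(1.02+0j), (1.43-0j), -1.50+0.00j, -0.47-0.00j], [-0.37-0.00j, (-0.52+0j), 0.55-0.00j, (0.17+0j)], [-0.21-0.00j, -0.29+0.00j, (0.31-0j), 0.10+0.00j]]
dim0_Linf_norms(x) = [2.84, 1.55, 3.24, 2.93]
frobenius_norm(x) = 8.01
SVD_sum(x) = [[2.21, -0.78, -3.45, 0.73],[1.49, -0.53, -2.33, 0.49],[2.06, -0.72, -3.21, 0.68],[-0.49, 0.17, 0.76, -0.16]] + [[-0.34,-0.51,-0.34,-1.11], [0.06,0.09,0.06,0.20], [0.10,0.15,0.10,0.33], [-0.92,-1.37,-0.91,-2.99]] + [[0.46, -0.57, 0.42, -0.01], [-1.07, 1.33, -0.98, 0.02], [0.23, -0.29, 0.21, -0.0], [-0.22, 0.27, -0.20, 0.00]] + [[0.51, 0.51, 0.12, -0.43], [0.12, 0.12, 0.03, -0.1], [-0.7, -0.69, -0.17, 0.58], [-0.26, -0.26, -0.06, 0.22]]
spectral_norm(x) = 6.52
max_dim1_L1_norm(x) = 8.24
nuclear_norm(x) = 14.04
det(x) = 82.75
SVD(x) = [[-0.65,-0.34,0.38,-0.56],[-0.44,0.06,-0.89,-0.13],[-0.60,0.10,0.19,0.77],[0.14,-0.93,-0.18,0.28]] @ diag([6.51944915656606, 3.792205455792638, 2.2203426150392582, 1.5073948214874855]) @ [[-0.52, 0.18, 0.81, -0.17], [0.26, 0.39, 0.26, 0.85], [0.54, -0.68, 0.5, -0.01], [-0.61, -0.6, -0.15, 0.5]]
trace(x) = -2.14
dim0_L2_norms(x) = [3.85, 2.58, 5.52, 3.48]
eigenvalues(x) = [(-3.37+2.09j), (-3.37-2.09j), (2.54+0j), (2.07+0j)]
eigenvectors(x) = [[(0.16-0.33j), (0.16+0.33j), -0.85+0.00j, (-0+0j)],[0.01-0.37j, (0.01+0.37j), (0.37+0j), 0.92+0.00j],[-0.08-0.58j, -0.08+0.58j, (-0.29+0j), (-0.34+0j)],[0.62+0.00j, 0.62-0.00j, (0.23+0j), (-0.19+0j)]]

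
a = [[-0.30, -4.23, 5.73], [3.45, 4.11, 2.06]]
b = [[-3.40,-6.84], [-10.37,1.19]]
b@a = [[-22.58, -13.73, -33.57], [7.22, 48.76, -56.97]]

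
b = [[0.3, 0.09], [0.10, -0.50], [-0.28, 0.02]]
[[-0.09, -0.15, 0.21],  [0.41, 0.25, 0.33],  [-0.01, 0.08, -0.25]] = b @ [[-0.04, -0.33, 0.84], [-0.82, -0.57, -0.50]]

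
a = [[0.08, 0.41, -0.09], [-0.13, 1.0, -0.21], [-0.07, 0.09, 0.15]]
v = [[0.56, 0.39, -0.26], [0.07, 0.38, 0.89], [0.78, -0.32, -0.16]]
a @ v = [[0.00,0.22,0.36], [-0.17,0.4,0.96], [0.08,-0.04,0.07]]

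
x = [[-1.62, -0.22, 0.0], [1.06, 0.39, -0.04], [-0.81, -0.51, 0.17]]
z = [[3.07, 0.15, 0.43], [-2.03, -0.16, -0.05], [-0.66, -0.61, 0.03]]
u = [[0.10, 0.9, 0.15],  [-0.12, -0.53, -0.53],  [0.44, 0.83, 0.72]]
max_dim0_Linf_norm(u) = 0.9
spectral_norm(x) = 2.18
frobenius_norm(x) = 2.21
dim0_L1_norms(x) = [3.49, 1.12, 0.21]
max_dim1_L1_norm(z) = 3.65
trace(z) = 2.94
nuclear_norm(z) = 4.53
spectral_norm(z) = 3.77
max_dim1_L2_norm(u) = 1.18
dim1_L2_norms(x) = [1.63, 1.13, 0.97]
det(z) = 0.39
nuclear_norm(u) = 2.21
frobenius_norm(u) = 1.68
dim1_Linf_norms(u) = [0.9, 0.53, 0.83]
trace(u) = 0.29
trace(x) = -1.06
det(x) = -0.04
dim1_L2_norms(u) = [0.92, 0.76, 1.18]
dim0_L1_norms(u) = [0.66, 2.26, 1.4]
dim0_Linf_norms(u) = [0.44, 0.9, 0.72]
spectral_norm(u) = 1.61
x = u @ z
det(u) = -0.11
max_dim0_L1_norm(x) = 3.49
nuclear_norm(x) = 2.62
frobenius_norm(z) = 3.82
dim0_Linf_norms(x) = [1.62, 0.51, 0.17]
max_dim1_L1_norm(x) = 1.84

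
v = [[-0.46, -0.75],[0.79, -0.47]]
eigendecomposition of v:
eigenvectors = [[0.7j, -0.7j], [(0.72+0j), 0.72-0.00j]]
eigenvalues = [(-0.47+0.77j), (-0.47-0.77j)]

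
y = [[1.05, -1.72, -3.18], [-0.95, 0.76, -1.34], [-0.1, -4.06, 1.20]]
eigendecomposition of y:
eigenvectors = [[(0.72+0j), -0.78+0.00j, -0.78-0.00j], [0.45+0.00j, (-0.04-0.25j), -0.04+0.25j], [0.53+0.00j, 0.42+0.38j, 0.42-0.38j]]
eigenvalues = [(-2.36+0j), (2.68+1.02j), (2.68-1.02j)]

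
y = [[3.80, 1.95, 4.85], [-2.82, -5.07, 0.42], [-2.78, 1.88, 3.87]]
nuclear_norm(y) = 16.76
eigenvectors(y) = [[(0.76+0j), (0.76-0j), (0.09+0j)], [(-0.19+0.12j), (-0.19-0.12j), -0.97+0.00j], [(0.07+0.6j), (0.07-0.6j), 0.23+0.00j]]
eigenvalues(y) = [(3.76+4.11j), (3.76-4.11j), (-4.92+0j)]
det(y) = -152.63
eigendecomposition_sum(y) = [[(1.84+2.17j), 0.76-0.37j, (2.47-2.32j)], [(-0.78-0.25j), (-0.13+0.21j), (-0.25+0.94j)], [(-1.54+1.65j), (0.36+0.57j), 2.05+1.73j]] + [[(1.84-2.17j), (0.76+0.37j), 2.47+2.32j], [(-0.78+0.25j), -0.13-0.21j, -0.25-0.94j], [-1.54-1.65j, 0.36-0.57j, (2.05-1.73j)]] + [[(0.11-0j), (0.43-0j), (-0.08-0j)],  [-1.26+0.00j, (-4.81+0j), (0.93+0j)],  [(0.3-0j), 1.16-0.00j, -0.22-0.00j]]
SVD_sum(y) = [[2.93, 3.81, 3.59], [-2.12, -2.76, -2.6], [1.05, 1.37, 1.29]] + [[-0.54,-0.22,0.67], [-1.98,-0.81,2.48], [-2.51,-1.02,3.14]] + [[1.41, -1.64, 0.59], [1.29, -1.50, 0.54], [-1.32, 1.54, -0.55]]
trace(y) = 2.60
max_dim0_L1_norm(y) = 9.4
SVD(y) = [[-0.78, 0.17, 0.61], [0.56, 0.61, 0.56], [-0.28, 0.77, -0.57]] @ diag([7.712288880719038, 5.35949430382516, 3.692535853258993]) @ [[-0.49, -0.64, -0.60], [-0.61, -0.25, 0.76], [0.63, -0.73, 0.26]]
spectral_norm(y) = 7.71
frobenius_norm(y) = 10.09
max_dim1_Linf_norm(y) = 5.07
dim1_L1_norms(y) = [10.6, 8.31, 8.53]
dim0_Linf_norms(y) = [3.8, 5.07, 4.85]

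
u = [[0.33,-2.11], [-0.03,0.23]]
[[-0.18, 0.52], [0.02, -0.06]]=u@[[0.41, -0.33], [0.15, -0.3]]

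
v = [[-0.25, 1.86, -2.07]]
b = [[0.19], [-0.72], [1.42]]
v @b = [[-4.33]]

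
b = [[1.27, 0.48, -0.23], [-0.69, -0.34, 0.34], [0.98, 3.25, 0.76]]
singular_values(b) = [3.6, 1.3, 0.19]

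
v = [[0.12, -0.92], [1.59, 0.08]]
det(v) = 1.47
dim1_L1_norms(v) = [1.04, 1.67]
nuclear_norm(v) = 2.52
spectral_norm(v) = 1.59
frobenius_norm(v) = 1.84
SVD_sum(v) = [[0.11, 0.00], [1.59, 0.02]] + [[0.01, -0.92], [-0.00, 0.06]]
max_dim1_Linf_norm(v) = 1.59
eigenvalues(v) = [(0.1+1.21j), (0.1-1.21j)]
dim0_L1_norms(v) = [1.71, 1.0]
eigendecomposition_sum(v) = [[(0.06+0.6j), (-0.46+0.04j)], [0.79-0.07j, (0.04+0.61j)]] + [[(0.06-0.6j),-0.46-0.04j], [(0.79+0.07j),0.04-0.61j]]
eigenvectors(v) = [[(0.01+0.61j), (0.01-0.61j)], [(0.8+0j), (0.8-0j)]]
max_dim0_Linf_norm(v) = 1.59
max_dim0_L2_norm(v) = 1.59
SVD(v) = [[-0.07, -1.0], [-1.0, 0.07]] @ diag([1.594574243821648, 0.9233812760396545]) @ [[-1.00, -0.01], [-0.01, 1.00]]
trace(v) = 0.20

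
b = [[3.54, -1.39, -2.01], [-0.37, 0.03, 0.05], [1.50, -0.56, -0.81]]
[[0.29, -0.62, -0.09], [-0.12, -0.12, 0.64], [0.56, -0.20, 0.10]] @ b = [[1.12,-0.37,-0.54], [0.58,-0.20,-0.28], [2.21,-0.84,-1.22]]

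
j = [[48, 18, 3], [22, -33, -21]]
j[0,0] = 48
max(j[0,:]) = 48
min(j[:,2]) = -21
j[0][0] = 48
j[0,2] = 3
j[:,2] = [3, -21]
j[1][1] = -33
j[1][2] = -21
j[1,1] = -33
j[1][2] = -21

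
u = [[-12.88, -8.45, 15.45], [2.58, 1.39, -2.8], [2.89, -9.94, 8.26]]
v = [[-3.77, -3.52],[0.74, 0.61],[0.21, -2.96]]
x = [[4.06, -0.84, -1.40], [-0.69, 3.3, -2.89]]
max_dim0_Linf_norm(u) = 15.45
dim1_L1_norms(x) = [6.3, 6.88]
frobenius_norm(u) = 25.84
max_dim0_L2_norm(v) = 4.64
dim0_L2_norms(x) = [4.12, 3.41, 3.21]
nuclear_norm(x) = 8.81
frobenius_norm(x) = 6.23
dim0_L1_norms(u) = [18.35, 19.78, 26.51]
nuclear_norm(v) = 7.78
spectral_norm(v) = 5.63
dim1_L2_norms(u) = [21.82, 4.05, 13.24]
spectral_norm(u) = 23.90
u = v @ x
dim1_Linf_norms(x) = [4.06, 3.3]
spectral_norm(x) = 4.58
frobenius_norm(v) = 6.03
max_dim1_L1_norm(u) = 36.78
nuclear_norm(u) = 33.73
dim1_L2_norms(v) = [5.16, 0.96, 2.97]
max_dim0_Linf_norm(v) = 3.77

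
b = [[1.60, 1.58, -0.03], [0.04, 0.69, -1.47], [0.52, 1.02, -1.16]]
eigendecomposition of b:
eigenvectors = [[-0.97, 0.68, 0.63], [0.24, -0.68, -0.69], [-0.11, -0.28, -0.36]]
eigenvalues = [1.21, 0.04, -0.12]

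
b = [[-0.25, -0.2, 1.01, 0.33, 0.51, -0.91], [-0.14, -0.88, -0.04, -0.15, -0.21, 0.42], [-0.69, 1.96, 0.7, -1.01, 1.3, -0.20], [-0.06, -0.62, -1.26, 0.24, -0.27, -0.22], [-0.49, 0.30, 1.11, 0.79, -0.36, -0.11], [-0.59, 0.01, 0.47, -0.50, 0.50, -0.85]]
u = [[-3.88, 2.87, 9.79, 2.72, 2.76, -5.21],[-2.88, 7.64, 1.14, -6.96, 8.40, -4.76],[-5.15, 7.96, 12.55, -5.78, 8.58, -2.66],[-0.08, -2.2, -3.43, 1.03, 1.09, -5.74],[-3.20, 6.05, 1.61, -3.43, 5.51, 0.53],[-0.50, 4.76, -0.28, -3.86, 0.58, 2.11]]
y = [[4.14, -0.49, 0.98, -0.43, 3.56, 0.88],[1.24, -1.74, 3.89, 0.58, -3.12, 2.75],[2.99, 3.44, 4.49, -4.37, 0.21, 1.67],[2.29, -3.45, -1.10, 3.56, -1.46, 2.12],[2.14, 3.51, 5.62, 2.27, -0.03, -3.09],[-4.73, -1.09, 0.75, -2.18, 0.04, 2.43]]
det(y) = -6795.41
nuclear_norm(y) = 35.07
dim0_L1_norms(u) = [15.69, 31.48, 28.8, 23.78, 26.92, 21.01]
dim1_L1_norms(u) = [27.23, 31.78, 42.68, 13.57, 20.33, 12.09]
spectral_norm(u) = 26.12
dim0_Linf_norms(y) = [4.73, 3.51, 5.62, 4.37, 3.56, 3.09]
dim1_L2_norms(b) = [1.52, 1.02, 2.75, 1.47, 1.53, 1.34]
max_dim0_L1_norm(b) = 4.59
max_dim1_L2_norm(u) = 19.01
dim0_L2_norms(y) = [7.73, 6.36, 8.34, 6.5, 4.96, 5.57]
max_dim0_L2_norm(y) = 8.34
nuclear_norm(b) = 8.32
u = y @ b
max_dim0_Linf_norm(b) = 1.96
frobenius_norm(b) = 4.15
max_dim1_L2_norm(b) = 2.75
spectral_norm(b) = 3.20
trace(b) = -1.40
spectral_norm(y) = 10.52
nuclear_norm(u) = 52.61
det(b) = -1.32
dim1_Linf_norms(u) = [9.79, 8.4, 12.55, 5.74, 6.05, 4.76]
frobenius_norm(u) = 30.31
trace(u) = 24.96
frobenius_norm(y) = 16.36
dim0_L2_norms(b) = [1.07, 2.27, 2.13, 1.44, 1.56, 1.35]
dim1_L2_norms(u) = [12.7, 14.48, 19.01, 7.2, 9.58, 6.53]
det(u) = 8901.67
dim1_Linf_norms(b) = [1.01, 0.88, 1.96, 1.26, 1.11, 0.85]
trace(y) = 12.85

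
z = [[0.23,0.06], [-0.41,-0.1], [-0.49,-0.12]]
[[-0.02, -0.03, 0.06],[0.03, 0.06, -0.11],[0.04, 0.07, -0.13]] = z @ [[-0.05, -0.12, 0.27], [-0.14, -0.08, -0.0]]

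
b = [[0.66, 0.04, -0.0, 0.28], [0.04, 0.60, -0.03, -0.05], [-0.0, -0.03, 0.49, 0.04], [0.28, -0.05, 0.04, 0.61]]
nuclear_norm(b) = 2.36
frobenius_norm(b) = 1.26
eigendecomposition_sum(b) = [[0.49, -0.01, 0.04, 0.46], [-0.01, 0.0, -0.0, -0.01], [0.04, -0.00, 0.0, 0.04], [0.46, -0.01, 0.04, 0.42]] + [[0.14, -0.05, 0.03, -0.16], [-0.05, 0.02, -0.01, 0.05], [0.03, -0.01, 0.01, -0.03], [-0.16, 0.05, -0.03, 0.17]] + [[0.02, 0.11, -0.03, -0.02], [0.11, 0.55, -0.15, -0.09], [-0.03, -0.15, 0.04, 0.03], [-0.02, -0.09, 0.03, 0.02]] + [[0.0, -0.01, -0.04, -0.00], [-0.01, 0.04, 0.13, 0.00], [-0.04, 0.13, 0.44, 0.01], [-0.0, 0.00, 0.01, 0.00]]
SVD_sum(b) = [[0.49, -0.01, 0.04, 0.46], [-0.01, 0.00, -0.0, -0.01], [0.04, -0.00, 0.0, 0.04], [0.46, -0.01, 0.04, 0.42]] + [[0.02, 0.11, -0.03, -0.02], [0.11, 0.55, -0.15, -0.09], [-0.03, -0.15, 0.04, 0.03], [-0.02, -0.09, 0.03, 0.02]] + [[0.0,-0.01,-0.04,-0.0], [-0.01,0.04,0.13,0.00], [-0.04,0.13,0.44,0.01], [-0.0,0.00,0.01,0.0]] + [[0.14,  -0.05,  0.03,  -0.16], [-0.05,  0.02,  -0.01,  0.05], [0.03,  -0.01,  0.01,  -0.03], [-0.16,  0.05,  -0.03,  0.17]]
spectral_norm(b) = 0.92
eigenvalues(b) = [0.92, 0.34, 0.62, 0.48]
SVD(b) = [[-0.73, 0.19, -0.09, 0.65], [0.02, 0.93, 0.28, -0.22], [-0.06, -0.25, 0.95, 0.14], [-0.68, -0.16, 0.02, -0.72]] @ diag([0.9179537018932568, 0.6249566279417085, 0.4819357399243035, 0.33515393024073126]) @ [[-0.73, 0.02, -0.06, -0.68], [0.19, 0.93, -0.25, -0.16], [-0.09, 0.28, 0.95, 0.02], [0.65, -0.22, 0.14, -0.72]]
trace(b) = 2.36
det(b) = 0.09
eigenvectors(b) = [[0.73, 0.65, 0.19, 0.09], [-0.02, -0.22, 0.93, -0.28], [0.06, 0.14, -0.25, -0.95], [0.68, -0.72, -0.16, -0.02]]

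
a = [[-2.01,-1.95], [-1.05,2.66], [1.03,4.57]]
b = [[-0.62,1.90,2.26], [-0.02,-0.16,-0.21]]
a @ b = [[1.29, -3.51, -4.13], [0.6, -2.42, -2.93], [-0.73, 1.23, 1.37]]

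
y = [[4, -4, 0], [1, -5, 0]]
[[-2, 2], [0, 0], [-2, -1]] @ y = [[-6, -2, 0], [0, 0, 0], [-9, 13, 0]]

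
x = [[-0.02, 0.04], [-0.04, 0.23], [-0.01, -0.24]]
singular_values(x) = [0.34, 0.04]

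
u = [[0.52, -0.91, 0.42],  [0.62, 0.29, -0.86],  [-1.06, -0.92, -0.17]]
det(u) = -1.473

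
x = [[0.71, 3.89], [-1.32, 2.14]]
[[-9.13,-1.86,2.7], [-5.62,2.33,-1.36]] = x @ [[0.35, -1.96, 1.66], [-2.41, -0.12, 0.39]]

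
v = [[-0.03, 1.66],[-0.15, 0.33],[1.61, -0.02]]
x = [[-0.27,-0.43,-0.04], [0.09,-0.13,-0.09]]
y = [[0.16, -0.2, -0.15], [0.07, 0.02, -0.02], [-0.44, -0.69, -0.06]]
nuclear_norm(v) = 3.31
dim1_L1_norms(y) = [0.51, 0.11, 1.19]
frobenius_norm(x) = 0.54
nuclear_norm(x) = 0.68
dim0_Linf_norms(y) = [0.44, 0.69, 0.15]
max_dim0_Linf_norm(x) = 0.43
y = v @ x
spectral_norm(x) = 0.51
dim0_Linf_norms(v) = [1.61, 1.66]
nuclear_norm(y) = 1.12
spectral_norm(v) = 1.71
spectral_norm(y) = 0.83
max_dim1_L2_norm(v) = 1.66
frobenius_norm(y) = 0.88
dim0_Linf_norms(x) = [0.27, 0.43, 0.09]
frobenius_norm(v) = 2.34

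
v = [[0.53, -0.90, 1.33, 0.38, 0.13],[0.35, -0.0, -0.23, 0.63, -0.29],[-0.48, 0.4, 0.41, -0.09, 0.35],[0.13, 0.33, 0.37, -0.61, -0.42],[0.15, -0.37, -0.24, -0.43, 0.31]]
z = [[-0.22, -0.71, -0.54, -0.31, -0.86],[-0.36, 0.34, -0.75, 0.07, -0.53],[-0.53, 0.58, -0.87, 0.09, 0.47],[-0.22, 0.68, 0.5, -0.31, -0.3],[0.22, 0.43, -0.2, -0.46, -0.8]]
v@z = [[-0.55, 0.40, -0.6, -0.29, 0.43],[-0.16, -0.08, 0.38, -0.19, -0.37],[-0.16, 0.80, -0.51, 0.08, 0.14],[-0.30, -0.36, -0.86, 0.4, 0.41],[0.39, -0.53, 0.13, -0.10, -0.16]]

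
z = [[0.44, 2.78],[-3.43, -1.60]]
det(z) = 8.83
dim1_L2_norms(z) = [2.81, 3.78]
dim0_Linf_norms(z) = [3.43, 2.78]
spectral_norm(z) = 4.23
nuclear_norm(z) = 6.32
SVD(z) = [[-0.51,0.86], [0.86,0.51]] @ diag([4.229231794347582, 2.0881806506333542]) @ [[-0.75,-0.66], [-0.66,0.75]]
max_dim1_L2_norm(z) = 3.78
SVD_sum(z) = [[1.63, 1.44], [-2.72, -2.4]] + [[-1.19, 1.34], [-0.71, 0.80]]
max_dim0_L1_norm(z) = 4.38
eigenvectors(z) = [[-0.22-0.63j, -0.22+0.63j], [(0.74+0j), (0.74-0j)]]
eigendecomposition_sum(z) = [[(0.22+1.56j), (1.39+0.28j)],[(-1.72-0.34j), -0.80+1.36j]] + [[(0.22-1.56j), 1.39-0.28j], [-1.72+0.34j, -0.80-1.36j]]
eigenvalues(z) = [(-0.58+2.91j), (-0.58-2.91j)]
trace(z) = -1.16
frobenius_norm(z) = 4.72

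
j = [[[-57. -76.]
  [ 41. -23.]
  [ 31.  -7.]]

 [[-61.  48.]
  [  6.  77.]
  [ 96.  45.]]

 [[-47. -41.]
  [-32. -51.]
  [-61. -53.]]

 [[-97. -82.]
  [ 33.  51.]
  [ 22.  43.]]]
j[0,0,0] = -57.0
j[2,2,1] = -53.0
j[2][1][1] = -51.0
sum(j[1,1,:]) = 83.0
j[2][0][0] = -47.0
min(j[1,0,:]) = -61.0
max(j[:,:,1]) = 77.0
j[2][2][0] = -61.0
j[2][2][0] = -61.0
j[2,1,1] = -51.0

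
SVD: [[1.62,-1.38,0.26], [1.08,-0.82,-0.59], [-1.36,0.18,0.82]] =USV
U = [[-0.71, -0.64, 0.28], [-0.51, 0.2, -0.84], [0.48, -0.74, -0.47]]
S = [2.84, 1.08, 0.34]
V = [[-0.83,0.52,0.18], [0.17,0.54,-0.82], [0.53,0.65,0.54]]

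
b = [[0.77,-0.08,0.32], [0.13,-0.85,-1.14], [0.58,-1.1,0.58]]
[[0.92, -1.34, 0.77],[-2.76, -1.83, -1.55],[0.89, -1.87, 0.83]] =b@[[0.37,-1.89,0.49], [0.49,1.03,0.18], [2.1,0.62,1.28]]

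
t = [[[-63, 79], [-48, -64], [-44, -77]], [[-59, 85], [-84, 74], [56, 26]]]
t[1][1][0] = -84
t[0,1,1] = -64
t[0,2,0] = -44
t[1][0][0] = -59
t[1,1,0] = -84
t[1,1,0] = -84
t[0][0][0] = -63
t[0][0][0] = -63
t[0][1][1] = -64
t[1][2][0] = 56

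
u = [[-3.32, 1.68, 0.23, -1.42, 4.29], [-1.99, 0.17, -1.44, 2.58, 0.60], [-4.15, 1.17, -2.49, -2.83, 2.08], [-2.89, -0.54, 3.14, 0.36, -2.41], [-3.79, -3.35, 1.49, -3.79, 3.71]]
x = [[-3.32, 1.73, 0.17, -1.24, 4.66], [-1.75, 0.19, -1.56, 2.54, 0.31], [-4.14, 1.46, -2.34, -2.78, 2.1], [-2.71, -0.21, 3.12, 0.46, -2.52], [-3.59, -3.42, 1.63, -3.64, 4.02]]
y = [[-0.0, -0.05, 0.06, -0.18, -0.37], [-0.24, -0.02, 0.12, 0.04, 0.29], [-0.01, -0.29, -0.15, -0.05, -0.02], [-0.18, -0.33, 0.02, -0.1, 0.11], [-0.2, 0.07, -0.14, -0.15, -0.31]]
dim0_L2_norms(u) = [7.41, 3.97, 4.52, 5.58, 6.53]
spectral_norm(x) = 10.01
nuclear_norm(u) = 25.40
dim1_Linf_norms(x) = [4.66, 2.54, 4.14, 3.12, 4.02]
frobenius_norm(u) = 12.84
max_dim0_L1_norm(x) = 15.51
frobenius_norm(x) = 12.91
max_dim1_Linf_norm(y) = 0.37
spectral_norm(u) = 9.97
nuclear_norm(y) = 1.67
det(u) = 1802.62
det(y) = 0.00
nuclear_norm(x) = 25.57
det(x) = 1881.77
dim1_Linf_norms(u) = [4.29, 2.58, 4.15, 3.14, 3.79]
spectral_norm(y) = 0.62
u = y + x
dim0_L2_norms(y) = [0.36, 0.45, 0.25, 0.26, 0.57]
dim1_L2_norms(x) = [6.11, 3.48, 6.07, 4.87, 7.53]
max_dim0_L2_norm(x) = 7.17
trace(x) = -0.99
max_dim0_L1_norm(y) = 1.1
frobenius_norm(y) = 0.89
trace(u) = -1.57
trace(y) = -0.58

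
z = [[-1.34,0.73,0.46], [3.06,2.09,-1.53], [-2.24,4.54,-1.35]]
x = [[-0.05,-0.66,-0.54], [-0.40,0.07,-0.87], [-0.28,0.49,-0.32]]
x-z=[[1.29, -1.39, -1.0], [-3.46, -2.02, 0.66], [1.96, -4.05, 1.03]]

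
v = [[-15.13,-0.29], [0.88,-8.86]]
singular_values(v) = [15.16, 8.86]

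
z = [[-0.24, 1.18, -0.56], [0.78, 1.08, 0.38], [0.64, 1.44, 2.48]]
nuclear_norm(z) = 5.20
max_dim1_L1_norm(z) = 4.56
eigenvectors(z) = [[-0.92, -0.12, -0.52], [0.39, 0.18, -0.35], [0.01, 0.98, 0.78]]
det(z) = -2.75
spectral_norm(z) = 3.13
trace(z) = 3.32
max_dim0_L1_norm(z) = 3.7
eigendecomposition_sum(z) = [[-0.54,0.47,-0.15],[0.23,-0.2,0.06],[0.00,-0.00,0.0]] + [[-0.16, -0.36, -0.27], [0.24, 0.55, 0.41], [1.32, 3.04, 2.27]] + [[0.46, 1.07, -0.14], [0.31, 0.73, -0.09], [-0.68, -1.6, 0.21]]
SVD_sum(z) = [[0.05, 0.1, 0.14], [0.31, 0.65, 0.87], [0.8, 1.67, 2.25]] + [[-0.01, 1.03, -0.76], [-0.01, 0.51, -0.38], [0.0, -0.26, 0.19]] + [[-0.28, 0.05, 0.07], [0.48, -0.08, -0.11], [-0.17, 0.03, 0.04]]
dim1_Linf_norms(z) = [1.18, 1.08, 2.48]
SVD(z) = [[0.06, 0.87, -0.48], [0.36, 0.43, 0.83], [0.93, -0.22, -0.29]] @ diag([3.130957142405548, 1.468309178389244, 0.5979761944070947]) @ [[0.28, 0.57, 0.77], [-0.01, 0.80, -0.59], [0.96, -0.16, -0.23]]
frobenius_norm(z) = 3.51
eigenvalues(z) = [-0.74, 2.66, 1.4]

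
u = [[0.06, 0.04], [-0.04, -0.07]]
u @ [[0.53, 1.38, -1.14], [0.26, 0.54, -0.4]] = [[0.04,0.10,-0.08],[-0.04,-0.09,0.07]]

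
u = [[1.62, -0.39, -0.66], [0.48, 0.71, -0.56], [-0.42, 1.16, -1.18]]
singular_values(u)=[1.9, 1.86, 0.33]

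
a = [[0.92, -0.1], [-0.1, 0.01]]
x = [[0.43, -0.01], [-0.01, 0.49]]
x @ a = [[0.4, -0.04],[-0.06, 0.01]]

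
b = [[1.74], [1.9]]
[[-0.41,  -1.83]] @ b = [[-4.19]]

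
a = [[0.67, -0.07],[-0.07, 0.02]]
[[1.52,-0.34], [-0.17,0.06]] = a @ [[2.21,-0.33], [-0.56,1.65]]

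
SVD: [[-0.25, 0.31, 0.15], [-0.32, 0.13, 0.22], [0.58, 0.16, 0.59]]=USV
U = [[-0.03, -0.72, 0.69],[-0.07, -0.69, -0.72],[1.0, -0.08, -0.03]]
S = [0.84, 0.57, 0.14]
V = [[0.72,0.17,0.67], [0.63,-0.57,-0.53], [0.30,0.80,-0.52]]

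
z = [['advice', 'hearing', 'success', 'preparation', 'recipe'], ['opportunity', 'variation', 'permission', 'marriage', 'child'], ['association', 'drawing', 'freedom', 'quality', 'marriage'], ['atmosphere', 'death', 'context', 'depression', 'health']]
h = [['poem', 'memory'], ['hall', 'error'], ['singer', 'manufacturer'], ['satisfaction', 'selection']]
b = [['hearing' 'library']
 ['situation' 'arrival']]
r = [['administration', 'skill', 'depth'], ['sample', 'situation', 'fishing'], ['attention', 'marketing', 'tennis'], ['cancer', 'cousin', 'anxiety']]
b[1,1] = 'arrival'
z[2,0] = 'association'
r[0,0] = 'administration'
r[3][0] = 'cancer'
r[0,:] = ['administration', 'skill', 'depth']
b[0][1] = 'library'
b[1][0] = 'situation'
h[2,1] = 'manufacturer'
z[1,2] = 'permission'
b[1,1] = 'arrival'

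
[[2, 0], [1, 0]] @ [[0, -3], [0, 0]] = [[0, -6], [0, -3]]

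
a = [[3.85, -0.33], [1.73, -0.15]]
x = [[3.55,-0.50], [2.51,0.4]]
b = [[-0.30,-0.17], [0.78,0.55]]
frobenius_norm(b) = 1.01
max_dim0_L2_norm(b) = 0.84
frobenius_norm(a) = 4.24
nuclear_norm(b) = 1.05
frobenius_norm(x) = 4.39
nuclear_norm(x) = 4.97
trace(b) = 0.25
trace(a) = 3.70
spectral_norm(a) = 4.24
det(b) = -0.03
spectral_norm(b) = 1.01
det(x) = 2.67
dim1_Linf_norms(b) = [0.3, 0.78]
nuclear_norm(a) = 4.24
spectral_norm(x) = 4.35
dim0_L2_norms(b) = [0.84, 0.58]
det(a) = -0.01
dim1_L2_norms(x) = [3.59, 2.54]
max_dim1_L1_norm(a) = 4.18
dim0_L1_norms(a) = [5.58, 0.48]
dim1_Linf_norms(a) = [3.85, 1.73]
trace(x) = 3.95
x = a + b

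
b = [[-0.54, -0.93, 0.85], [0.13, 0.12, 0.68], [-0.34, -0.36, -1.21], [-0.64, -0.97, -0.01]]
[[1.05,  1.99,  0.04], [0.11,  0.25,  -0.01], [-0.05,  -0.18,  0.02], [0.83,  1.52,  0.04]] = b@[[-1.44, -2.72, -0.05], [0.09, 0.22, -0.01], [0.42, 0.85, 0.00]]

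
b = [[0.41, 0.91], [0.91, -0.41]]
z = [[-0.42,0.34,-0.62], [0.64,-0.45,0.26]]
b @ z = [[0.41, -0.27, -0.02], [-0.64, 0.49, -0.67]]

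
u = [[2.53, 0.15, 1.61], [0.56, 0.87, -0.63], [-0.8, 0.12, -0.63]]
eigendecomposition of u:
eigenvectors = [[0.86, -0.39, -0.34], [0.47, 0.78, 0.87], [-0.22, 0.49, 0.37]]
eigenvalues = [2.19, 0.19, 0.39]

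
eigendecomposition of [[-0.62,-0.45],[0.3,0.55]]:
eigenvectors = [[-0.96,  0.4], [0.28,  -0.92]]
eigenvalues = [-0.49, 0.42]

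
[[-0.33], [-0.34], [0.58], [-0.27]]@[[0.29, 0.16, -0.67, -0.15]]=[[-0.1, -0.05, 0.22, 0.05], [-0.1, -0.05, 0.23, 0.05], [0.17, 0.09, -0.39, -0.09], [-0.08, -0.04, 0.18, 0.04]]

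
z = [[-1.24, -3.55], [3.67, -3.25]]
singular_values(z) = [5.26, 3.24]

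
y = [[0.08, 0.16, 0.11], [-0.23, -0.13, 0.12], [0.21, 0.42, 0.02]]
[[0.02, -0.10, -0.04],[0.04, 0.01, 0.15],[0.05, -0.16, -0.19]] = y @ [[-0.33, -0.06, -0.31],  [0.28, -0.33, -0.32],  [-0.02, -0.36, 0.31]]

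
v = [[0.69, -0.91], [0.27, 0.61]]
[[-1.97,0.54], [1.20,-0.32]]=v @ [[-0.17,0.05], [2.04,-0.55]]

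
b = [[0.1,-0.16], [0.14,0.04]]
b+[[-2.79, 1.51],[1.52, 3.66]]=[[-2.69, 1.35], [1.66, 3.70]]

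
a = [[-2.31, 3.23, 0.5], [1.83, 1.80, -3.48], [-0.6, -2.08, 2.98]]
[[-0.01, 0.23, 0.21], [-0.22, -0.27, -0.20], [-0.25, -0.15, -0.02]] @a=[[0.32,-0.06,-0.18], [0.13,-0.78,0.23], [0.32,-1.04,0.34]]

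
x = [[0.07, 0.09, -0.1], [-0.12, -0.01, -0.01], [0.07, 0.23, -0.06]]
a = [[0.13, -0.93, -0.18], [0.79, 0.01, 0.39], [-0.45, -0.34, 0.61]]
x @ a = [[0.13, -0.03, -0.04], [-0.02, 0.11, 0.01], [0.22, -0.04, 0.04]]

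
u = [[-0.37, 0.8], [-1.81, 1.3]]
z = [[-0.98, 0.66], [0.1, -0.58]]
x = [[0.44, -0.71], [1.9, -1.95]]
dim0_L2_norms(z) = [0.99, 0.88]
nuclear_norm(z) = 1.66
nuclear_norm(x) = 3.02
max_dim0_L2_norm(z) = 0.99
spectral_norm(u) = 2.36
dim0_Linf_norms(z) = [0.98, 0.66]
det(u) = 0.97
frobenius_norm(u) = 2.40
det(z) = 0.50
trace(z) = -1.56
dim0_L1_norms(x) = [2.34, 2.66]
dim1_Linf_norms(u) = [0.8, 1.81]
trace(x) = -1.51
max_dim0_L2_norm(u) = 1.85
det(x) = 0.49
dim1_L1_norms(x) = [1.15, 3.85]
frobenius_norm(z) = 1.32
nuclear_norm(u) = 2.77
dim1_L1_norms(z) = [1.64, 0.68]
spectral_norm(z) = 1.26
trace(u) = 0.93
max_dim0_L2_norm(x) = 2.08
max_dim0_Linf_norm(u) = 1.81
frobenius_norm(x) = 2.85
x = u @ z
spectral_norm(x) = 2.84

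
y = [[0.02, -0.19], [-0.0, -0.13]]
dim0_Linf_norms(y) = [0.02, 0.19]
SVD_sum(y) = [[0.01,-0.19], [0.01,-0.13]] + [[0.01, 0.00], [-0.01, -0.00]]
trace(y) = -0.11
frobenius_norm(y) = 0.23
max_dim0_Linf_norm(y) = 0.19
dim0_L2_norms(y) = [0.02, 0.23]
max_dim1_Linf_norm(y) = 0.19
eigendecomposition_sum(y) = [[0.02, -0.03], [0.0, 0.00]] + [[-0.0, -0.16], [-0.0, -0.13]]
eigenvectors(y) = [[1.0, 0.78], [0.0, 0.62]]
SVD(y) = [[0.83, -0.56], [0.56, 0.83]] @ diag([0.23080967636960278, 0.0112646923686013]) @ [[0.07, -1.00], [-1.0, -0.07]]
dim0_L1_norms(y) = [0.02, 0.32]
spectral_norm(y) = 0.23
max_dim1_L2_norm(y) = 0.19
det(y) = -0.00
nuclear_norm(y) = 0.24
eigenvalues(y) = [0.02, -0.13]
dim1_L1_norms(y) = [0.21, 0.13]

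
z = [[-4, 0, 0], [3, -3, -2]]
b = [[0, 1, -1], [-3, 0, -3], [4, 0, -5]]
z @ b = [[0, -4, 4], [1, 3, 16]]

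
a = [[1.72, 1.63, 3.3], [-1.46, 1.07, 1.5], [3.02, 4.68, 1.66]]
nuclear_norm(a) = 11.13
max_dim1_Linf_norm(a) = 4.68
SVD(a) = [[-0.54,  -0.55,  -0.64],[-0.12,  -0.71,  0.7],[-0.84,  0.45,  0.31]] @ diag([6.77942969195071, 2.6059680942197954, 1.7488462893592283]) @ [[-0.48, -0.72, -0.49], [0.56, 0.18, -0.81], [-0.68, 0.67, -0.32]]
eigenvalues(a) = [-2.72, 2.36, 4.8]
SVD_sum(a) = [[1.75, 2.63, 1.79],  [0.39, 0.59, 0.40],  [2.73, 4.11, 2.79]] + [[-0.79, -0.25, 1.15], [-1.02, -0.33, 1.49], [0.66, 0.21, -0.95]] + [[0.76, -0.75, 0.36], [-0.83, 0.81, -0.39], [-0.37, 0.36, -0.17]]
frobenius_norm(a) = 7.47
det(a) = -30.90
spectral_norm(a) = 6.78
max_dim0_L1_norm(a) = 7.38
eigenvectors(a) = [[0.41, 0.8, 0.73], [0.47, -0.46, -0.01], [-0.78, 0.38, 0.69]]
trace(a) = 4.45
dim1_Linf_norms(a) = [3.3, 1.5, 4.68]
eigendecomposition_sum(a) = [[-0.68,-0.59,0.72], [-0.78,-0.67,0.82], [1.30,1.13,-1.37]] + [[1.16, -3.16, -1.28], [-0.67, 1.81, 0.73], [0.56, -1.51, -0.61]] + [[1.24,5.38,3.87], [-0.02,-0.07,-0.05], [1.16,5.07,3.64]]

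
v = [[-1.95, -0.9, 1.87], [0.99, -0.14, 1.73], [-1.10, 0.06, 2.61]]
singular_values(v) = [4.0, 1.93, 0.62]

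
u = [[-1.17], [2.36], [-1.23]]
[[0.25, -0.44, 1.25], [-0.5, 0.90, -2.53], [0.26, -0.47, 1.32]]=u @ [[-0.21, 0.38, -1.07]]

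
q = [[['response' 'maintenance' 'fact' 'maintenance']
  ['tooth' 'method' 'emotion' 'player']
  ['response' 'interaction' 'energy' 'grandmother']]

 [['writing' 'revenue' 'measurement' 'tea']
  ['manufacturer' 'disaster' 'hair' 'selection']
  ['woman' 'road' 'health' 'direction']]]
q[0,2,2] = 'energy'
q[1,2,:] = ['woman', 'road', 'health', 'direction']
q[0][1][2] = 'emotion'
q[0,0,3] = 'maintenance'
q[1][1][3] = 'selection'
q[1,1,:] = ['manufacturer', 'disaster', 'hair', 'selection']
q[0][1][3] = 'player'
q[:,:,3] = [['maintenance', 'player', 'grandmother'], ['tea', 'selection', 'direction']]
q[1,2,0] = 'woman'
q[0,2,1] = 'interaction'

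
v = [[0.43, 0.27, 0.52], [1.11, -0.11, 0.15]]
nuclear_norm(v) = 1.75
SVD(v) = [[-0.46,-0.89],[-0.89,0.46]] @ diag([1.2408828277431796, 0.5050839611511049]) @ [[-0.95, -0.02, -0.3],[0.26, -0.57, -0.78]]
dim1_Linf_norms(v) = [0.52, 1.11]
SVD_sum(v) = [[0.55, 0.01, 0.17], [1.05, 0.02, 0.33]] + [[-0.12, 0.26, 0.35], [0.06, -0.13, -0.18]]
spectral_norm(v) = 1.24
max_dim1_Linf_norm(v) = 1.11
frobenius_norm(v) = 1.34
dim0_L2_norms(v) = [1.19, 0.29, 0.54]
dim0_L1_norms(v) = [1.54, 0.38, 0.67]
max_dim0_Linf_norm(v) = 1.11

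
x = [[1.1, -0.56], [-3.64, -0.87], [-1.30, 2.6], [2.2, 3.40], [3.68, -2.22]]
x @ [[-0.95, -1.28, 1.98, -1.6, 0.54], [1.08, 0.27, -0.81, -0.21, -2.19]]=[[-1.65, -1.56, 2.63, -1.64, 1.82], [2.52, 4.42, -6.50, 6.01, -0.06], [4.04, 2.37, -4.68, 1.53, -6.40], [1.58, -1.9, 1.6, -4.23, -6.26], [-5.89, -5.31, 9.08, -5.42, 6.85]]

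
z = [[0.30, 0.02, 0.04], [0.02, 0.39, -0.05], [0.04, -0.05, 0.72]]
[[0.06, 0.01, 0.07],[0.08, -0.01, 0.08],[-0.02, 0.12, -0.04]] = z@ [[0.2, 0.02, 0.22], [0.19, 0.0, 0.19], [-0.02, 0.16, -0.06]]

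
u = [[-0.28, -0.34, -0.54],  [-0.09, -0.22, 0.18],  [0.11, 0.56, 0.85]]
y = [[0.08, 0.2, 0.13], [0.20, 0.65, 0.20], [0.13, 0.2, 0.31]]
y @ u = [[-0.03, 0.00, 0.1], [-0.09, -0.1, 0.18], [-0.02, 0.09, 0.23]]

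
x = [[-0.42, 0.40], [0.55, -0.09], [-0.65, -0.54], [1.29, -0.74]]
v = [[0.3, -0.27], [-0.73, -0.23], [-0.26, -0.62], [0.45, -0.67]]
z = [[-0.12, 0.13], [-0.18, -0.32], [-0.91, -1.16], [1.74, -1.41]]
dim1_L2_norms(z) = [0.18, 0.37, 1.47, 2.24]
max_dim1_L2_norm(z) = 2.24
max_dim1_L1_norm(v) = 1.12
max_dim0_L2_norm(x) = 1.6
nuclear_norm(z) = 3.77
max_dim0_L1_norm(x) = 2.91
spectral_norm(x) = 1.71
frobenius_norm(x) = 1.89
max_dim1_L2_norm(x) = 1.49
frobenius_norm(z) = 2.71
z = v + x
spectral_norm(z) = 2.25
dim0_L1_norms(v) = [1.74, 1.79]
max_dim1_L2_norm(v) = 0.81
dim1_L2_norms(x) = [0.58, 0.56, 0.85, 1.49]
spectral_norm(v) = 0.99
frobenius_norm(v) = 1.36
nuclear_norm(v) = 1.92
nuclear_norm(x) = 2.52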